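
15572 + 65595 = 81167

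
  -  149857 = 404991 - 554848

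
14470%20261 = 14470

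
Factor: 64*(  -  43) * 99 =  - 272448 = -2^6*3^2* 11^1 * 43^1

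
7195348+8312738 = 15508086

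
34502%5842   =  5292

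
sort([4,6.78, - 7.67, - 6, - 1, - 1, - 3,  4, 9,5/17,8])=[ - 7.67, - 6, -3,-1, - 1, 5/17,4,4,6.78,8,  9 ]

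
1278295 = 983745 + 294550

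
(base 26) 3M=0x64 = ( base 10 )100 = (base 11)91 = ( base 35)2u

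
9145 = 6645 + 2500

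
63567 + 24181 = 87748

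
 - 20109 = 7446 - 27555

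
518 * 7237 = 3748766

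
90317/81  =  90317/81 = 1115.02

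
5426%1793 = 47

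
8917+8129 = 17046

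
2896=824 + 2072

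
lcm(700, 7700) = 7700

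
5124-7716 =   -  2592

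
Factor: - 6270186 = -2^1*3^1*13^1*80387^1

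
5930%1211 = 1086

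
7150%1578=838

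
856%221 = 193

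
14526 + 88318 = 102844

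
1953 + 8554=10507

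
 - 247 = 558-805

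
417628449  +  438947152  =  856575601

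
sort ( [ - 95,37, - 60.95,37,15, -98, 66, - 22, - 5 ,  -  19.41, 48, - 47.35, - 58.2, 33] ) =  [ - 98, - 95, - 60.95,- 58.2, - 47.35,- 22, - 19.41, - 5, 15, 33,37,  37 , 48,66 ]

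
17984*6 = 107904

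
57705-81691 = -23986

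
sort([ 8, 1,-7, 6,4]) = [  -  7, 1 , 4, 6, 8 ]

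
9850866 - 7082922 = 2767944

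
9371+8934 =18305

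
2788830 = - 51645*(-54)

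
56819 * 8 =454552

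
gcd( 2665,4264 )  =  533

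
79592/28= 2842 + 4/7 = 2842.57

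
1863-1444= 419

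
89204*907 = 80908028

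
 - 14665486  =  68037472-82702958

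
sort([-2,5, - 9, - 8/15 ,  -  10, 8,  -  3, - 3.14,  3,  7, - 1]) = [ - 10,  -  9, - 3.14, - 3, - 2, - 1, - 8/15,  3,5,  7, 8]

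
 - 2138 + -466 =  - 2604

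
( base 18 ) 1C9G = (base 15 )2ded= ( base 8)23252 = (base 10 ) 9898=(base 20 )14ei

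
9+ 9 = 18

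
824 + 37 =861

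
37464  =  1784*21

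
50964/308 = 165  +  36/77 = 165.47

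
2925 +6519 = 9444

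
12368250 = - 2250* ( - 5497 )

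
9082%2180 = 362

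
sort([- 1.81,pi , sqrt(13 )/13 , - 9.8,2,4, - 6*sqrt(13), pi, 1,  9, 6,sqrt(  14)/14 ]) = [- 6 * sqrt(13), - 9.8, - 1.81, sqrt ( 14)/14,sqrt( 13) /13 , 1,2,  pi,  pi, 4 , 6, 9] 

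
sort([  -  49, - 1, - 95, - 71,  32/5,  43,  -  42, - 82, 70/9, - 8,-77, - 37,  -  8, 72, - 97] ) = [ - 97,- 95, -82, - 77, - 71, - 49, - 42,-37, - 8 , - 8, - 1,  32/5, 70/9,43 , 72] 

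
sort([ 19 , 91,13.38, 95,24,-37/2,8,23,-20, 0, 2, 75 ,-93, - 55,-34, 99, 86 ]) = [ -93,-55,- 34, - 20,-37/2, 0, 2, 8, 13.38 , 19, 23, 24, 75, 86, 91,95, 99]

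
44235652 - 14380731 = 29854921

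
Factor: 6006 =2^1*3^1*7^1*11^1*13^1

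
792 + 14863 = 15655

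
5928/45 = 1976/15 = 131.73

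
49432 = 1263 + 48169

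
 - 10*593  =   - 5930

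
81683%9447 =6107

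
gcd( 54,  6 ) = 6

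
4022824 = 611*6584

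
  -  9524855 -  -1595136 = - 7929719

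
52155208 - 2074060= 50081148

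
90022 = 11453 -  - 78569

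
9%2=1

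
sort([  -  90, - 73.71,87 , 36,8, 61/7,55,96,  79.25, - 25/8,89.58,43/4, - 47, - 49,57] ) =[-90 ,-73.71, - 49, - 47, - 25/8, 8,61/7, 43/4,36,55, 57,79.25,87,89.58,96]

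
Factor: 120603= 3^1*7^1  *5743^1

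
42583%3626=2697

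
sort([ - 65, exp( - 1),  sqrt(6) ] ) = [ - 65, exp(-1),sqrt(6 )] 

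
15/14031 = 5/4677 = 0.00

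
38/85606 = 19/42803 = 0.00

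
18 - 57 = -39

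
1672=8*209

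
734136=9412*78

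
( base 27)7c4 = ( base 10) 5431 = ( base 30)611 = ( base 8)12467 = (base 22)B4J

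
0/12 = 0 = 0.00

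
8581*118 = 1012558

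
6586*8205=54038130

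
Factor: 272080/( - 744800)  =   - 179/490 = - 2^(-1)*5^( - 1 )*7^( - 2)*179^1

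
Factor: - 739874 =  - 2^1*17^1 * 47^1*463^1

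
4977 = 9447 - 4470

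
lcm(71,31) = 2201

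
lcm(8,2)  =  8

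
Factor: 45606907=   23^1*1982909^1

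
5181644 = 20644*251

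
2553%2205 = 348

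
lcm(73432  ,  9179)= 73432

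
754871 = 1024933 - 270062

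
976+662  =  1638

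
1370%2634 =1370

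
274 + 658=932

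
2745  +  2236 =4981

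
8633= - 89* ( - 97 ) 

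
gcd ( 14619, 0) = 14619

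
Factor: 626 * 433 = 2^1*313^1*433^1 = 271058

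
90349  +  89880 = 180229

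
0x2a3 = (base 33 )KF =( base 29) n8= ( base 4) 22203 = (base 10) 675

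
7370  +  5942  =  13312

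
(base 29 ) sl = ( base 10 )833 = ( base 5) 11313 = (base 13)4c1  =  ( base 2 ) 1101000001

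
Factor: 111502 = 2^1*197^1*283^1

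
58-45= 13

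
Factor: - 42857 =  - 17^1*2521^1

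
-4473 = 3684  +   - 8157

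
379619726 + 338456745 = 718076471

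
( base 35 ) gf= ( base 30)j5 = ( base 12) 3bb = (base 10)575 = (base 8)1077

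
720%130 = 70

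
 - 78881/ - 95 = 830+31/95 = 830.33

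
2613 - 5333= -2720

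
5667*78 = 442026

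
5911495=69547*85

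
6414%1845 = 879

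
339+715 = 1054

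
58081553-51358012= 6723541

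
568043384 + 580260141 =1148303525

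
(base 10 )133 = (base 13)a3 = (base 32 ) 45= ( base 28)4L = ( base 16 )85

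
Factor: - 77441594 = - 2^1*38720797^1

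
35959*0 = 0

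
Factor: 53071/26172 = 2^( - 2 )  *3^( - 2 )*73^1 = 73/36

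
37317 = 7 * 5331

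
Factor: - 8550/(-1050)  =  57/7 = 3^1 * 7^( - 1 )*19^1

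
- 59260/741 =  - 80 + 20/741 = - 79.97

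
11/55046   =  11/55046 = 0.00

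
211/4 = 211/4 = 52.75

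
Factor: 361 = 19^2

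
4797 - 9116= - 4319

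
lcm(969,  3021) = 51357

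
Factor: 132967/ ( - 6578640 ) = -2^( - 4) *3^( - 2 ) *5^ ( - 1)* 9137^( - 1 ) * 132967^1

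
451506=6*75251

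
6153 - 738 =5415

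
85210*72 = 6135120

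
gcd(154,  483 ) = 7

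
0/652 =0 = 0.00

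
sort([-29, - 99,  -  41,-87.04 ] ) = [-99, - 87.04, - 41 ,-29 ]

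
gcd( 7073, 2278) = 1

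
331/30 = 11 + 1/30 = 11.03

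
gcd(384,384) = 384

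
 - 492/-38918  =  246/19459=   0.01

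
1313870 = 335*3922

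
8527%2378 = 1393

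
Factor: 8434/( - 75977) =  - 2^1*11^( - 1 ) * 4217^1*6907^(  -  1) 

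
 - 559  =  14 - 573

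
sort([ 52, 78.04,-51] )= [ - 51,52,  78.04] 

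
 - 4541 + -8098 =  - 12639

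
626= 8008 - 7382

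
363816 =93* 3912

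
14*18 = 252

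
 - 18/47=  - 1 + 29/47 = - 0.38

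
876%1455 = 876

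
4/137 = 4/137 = 0.03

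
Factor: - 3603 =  - 3^1*1201^1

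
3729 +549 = 4278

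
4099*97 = 397603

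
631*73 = 46063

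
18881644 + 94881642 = 113763286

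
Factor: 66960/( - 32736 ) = - 2^(-1)*3^2 * 5^1*11^( - 1)=- 45/22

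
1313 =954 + 359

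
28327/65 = 2179/5=435.80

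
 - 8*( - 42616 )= 340928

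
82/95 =82/95 = 0.86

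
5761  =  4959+802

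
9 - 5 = 4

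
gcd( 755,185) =5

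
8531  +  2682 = 11213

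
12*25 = 300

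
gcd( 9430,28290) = 9430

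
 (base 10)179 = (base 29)65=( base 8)263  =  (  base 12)12b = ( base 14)CB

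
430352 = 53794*8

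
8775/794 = 8775/794 = 11.05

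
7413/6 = 1235 + 1/2 = 1235.50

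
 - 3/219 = - 1+72/73 = - 0.01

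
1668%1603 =65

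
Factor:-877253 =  - 13^1 * 67481^1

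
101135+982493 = 1083628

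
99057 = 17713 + 81344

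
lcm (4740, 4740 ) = 4740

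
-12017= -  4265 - 7752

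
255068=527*484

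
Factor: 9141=3^1*11^1 * 277^1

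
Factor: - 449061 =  - 3^1*181^1*827^1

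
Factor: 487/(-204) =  -2^( -2) * 3^( - 1 )  *17^(  -  1)*487^1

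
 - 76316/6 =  - 12720+2/3 = - 12719.33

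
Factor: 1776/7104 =1/4 = 2^(-2 )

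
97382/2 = 48691=48691.00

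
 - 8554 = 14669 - 23223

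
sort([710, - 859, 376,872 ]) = [ - 859,376, 710, 872 ]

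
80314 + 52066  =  132380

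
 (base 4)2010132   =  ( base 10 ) 8478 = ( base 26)ce2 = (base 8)20436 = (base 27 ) BH0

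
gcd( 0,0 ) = 0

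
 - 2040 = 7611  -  9651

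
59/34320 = 59/34320 = 0.00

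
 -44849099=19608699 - 64457798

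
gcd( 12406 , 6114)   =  2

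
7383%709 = 293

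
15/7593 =5/2531 = 0.00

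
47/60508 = 47/60508 = 0.00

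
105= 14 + 91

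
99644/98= 1016 +38/49= 1016.78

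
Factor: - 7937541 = -3^3*293983^1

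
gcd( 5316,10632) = 5316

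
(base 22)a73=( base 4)1032011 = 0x1385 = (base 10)4997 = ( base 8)11605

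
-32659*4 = - 130636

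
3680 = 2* 1840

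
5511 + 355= 5866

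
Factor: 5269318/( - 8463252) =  -2^( - 1)*3^( - 1)*7^( - 1) * 31^1 * 37^1*53^( - 1)*1901^( - 1)*2297^1 = - 2634659/4231626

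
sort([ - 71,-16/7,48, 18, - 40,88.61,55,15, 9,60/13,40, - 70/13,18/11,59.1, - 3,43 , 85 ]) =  [ -71, -40,-70/13, - 3 , - 16/7, 18/11,60/13,9,15,  18,40, 43,  48,55,59.1,85,88.61]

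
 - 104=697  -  801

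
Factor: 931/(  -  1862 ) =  - 1/2 =-2^( - 1 )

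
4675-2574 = 2101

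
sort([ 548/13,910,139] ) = [ 548/13,  139,910 ] 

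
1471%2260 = 1471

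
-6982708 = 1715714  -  8698422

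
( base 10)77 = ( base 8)115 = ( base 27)2n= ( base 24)35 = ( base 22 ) 3b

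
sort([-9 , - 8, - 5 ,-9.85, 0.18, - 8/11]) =[ - 9.85, - 9, - 8,-5, - 8/11,0.18]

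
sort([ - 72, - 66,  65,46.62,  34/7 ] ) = [ - 72, - 66,34/7,46.62,65]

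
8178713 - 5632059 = 2546654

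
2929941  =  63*46507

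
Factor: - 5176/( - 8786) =2^2*23^(- 1)*191^( - 1)*647^1 =2588/4393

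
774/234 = 3 + 4/13 = 3.31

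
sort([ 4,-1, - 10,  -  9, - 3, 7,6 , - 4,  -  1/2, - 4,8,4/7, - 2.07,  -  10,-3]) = [ - 10, - 10, - 9, - 4, - 4 , - 3, - 3, - 2.07, - 1, - 1/2,4/7, 4, 6,7,  8 ]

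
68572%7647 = 7396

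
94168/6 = 47084/3 = 15694.67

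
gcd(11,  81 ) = 1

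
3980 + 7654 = 11634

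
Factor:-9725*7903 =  - 76856675 = -5^2 * 7^1 * 389^1*1129^1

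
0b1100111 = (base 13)7C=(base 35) 2x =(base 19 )58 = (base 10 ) 103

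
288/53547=96/17849=0.01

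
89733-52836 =36897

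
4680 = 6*780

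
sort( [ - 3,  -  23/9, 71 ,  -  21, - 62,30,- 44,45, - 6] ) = [ - 62,  -  44, - 21,-6 ,  -  3, - 23/9,30,45, 71 ] 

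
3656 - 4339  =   - 683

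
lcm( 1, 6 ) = 6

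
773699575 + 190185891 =963885466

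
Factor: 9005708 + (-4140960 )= 4864748  =  2^2*7^1 * 173741^1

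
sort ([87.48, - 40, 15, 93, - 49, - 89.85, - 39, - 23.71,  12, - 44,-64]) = [ - 89.85 , - 64,  -  49, - 44,-40, - 39,  -  23.71 , 12 , 15,87.48, 93 ]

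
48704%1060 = 1004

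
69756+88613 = 158369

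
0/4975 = 0 = 0.00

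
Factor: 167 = 167^1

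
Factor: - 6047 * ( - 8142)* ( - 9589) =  - 2^1* 3^1*23^1 * 43^1*59^1 * 223^1*6047^1 = -472111288986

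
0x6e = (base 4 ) 1232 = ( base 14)7C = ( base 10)110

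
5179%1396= 991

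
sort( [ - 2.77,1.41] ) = [ - 2.77, 1.41]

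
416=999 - 583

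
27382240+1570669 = 28952909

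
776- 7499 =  - 6723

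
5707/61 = 93+34/61 =93.56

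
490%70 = 0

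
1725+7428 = 9153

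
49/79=49/79 = 0.62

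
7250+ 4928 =12178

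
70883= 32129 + 38754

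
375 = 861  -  486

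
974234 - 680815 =293419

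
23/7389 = 23/7389 = 0.00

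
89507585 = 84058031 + 5449554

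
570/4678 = 285/2339 =0.12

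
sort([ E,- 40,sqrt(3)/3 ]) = [ - 40,sqrt( 3)/3, E]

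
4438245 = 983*4515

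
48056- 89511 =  - 41455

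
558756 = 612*913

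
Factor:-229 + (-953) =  - 1182 = - 2^1 * 3^1*197^1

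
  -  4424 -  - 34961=30537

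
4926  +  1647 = 6573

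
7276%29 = 26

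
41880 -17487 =24393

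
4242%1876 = 490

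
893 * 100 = 89300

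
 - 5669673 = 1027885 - 6697558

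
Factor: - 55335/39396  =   - 2635/1876 = - 2^(  -  2) * 5^1 * 7^( - 1 ) * 17^1*31^1*67^( - 1)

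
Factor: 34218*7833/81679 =2^1 * 3^3*7^1*13^(  -  1 )*61^(-1)*103^(-1) * 373^1* 1901^1 =268029594/81679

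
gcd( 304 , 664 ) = 8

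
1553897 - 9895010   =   - 8341113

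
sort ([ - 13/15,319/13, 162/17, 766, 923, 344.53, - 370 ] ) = [ - 370, - 13/15, 162/17 , 319/13, 344.53,766 , 923 ] 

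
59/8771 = 59/8771 = 0.01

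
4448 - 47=4401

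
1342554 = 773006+569548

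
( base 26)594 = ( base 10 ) 3618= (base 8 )7042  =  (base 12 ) 2116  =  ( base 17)C8E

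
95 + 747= 842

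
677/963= 677/963 = 0.70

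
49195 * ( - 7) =-344365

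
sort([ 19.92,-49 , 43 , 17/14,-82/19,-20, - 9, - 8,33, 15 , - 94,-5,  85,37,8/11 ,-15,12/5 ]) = [ - 94, - 49,-20,-15, - 9,- 8, - 5, - 82/19,8/11, 17/14,12/5,15,19.92,33,37,43,85]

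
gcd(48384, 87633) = 63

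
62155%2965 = 2855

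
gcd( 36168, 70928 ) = 88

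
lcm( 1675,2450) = 164150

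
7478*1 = 7478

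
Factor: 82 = 2^1*41^1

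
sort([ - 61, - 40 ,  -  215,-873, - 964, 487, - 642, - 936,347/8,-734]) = [-964,-936 , - 873, - 734,-642,-215,  -  61, - 40, 347/8,487 ] 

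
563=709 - 146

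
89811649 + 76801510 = 166613159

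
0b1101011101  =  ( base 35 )OL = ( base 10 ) 861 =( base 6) 3553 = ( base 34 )pb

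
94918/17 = 5583+ 7/17= 5583.41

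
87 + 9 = 96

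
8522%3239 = 2044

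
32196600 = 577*55800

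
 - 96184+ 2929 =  - 93255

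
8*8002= 64016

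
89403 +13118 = 102521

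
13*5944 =77272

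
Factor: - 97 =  - 97^1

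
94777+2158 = 96935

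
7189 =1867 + 5322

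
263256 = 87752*3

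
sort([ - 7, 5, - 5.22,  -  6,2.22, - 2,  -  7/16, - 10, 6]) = [ - 10, -7, - 6, - 5.22,-2,  -  7/16,2.22, 5,6]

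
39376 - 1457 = 37919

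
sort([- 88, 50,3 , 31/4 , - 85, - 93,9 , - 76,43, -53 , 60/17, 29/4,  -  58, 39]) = [- 93, - 88,-85, - 76, - 58 ,- 53, 3 , 60/17, 29/4,31/4, 9, 39,43, 50 ] 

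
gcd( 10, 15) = 5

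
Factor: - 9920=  - 2^6*5^1* 31^1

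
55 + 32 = 87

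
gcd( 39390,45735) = 15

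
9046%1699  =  551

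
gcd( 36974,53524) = 2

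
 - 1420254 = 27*( - 52602) 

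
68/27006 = 34/13503 = 0.00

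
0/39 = 0 = 0.00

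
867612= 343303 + 524309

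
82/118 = 41/59   =  0.69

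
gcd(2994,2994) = 2994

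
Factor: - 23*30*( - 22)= 2^2*3^1*5^1*11^1*23^1= 15180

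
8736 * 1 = 8736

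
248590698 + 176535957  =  425126655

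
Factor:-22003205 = - 5^1*7^2 * 89809^1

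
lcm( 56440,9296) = 790160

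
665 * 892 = 593180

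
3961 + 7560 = 11521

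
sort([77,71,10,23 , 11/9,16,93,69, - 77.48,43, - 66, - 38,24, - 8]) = [ - 77.48, - 66, - 38, - 8,11/9,  10,16,23, 24, 43 , 69,  71,77, 93 ]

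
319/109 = 2 + 101/109 = 2.93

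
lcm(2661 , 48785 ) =146355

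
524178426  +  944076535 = 1468254961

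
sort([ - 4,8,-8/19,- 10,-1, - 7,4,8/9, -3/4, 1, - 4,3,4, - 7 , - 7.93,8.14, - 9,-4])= [ - 10, - 9, - 7.93, - 7, - 7 , - 4,- 4, - 4, - 1 , - 3/4, - 8/19 , 8/9,1,3 , 4, 4, 8,  8.14 ] 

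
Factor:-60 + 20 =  - 2^3*5^1 = - 40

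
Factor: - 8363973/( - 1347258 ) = 2^ ( - 1 )*11^( -1) * 23^1*43^1*137^ (-1 )*149^( - 1)*2819^1 = 2787991/449086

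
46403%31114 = 15289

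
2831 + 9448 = 12279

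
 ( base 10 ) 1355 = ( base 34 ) 15T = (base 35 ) 13P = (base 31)1CM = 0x54b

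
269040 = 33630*8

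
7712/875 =7712/875=8.81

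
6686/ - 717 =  - 6686/717 = - 9.32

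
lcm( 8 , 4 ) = 8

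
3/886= 3/886 = 0.00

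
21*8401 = 176421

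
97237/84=1157 + 7/12 = 1157.58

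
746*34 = 25364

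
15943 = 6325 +9618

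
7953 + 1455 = 9408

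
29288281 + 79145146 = 108433427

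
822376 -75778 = 746598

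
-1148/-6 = 574/3 = 191.33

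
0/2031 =0 = 0.00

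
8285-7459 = 826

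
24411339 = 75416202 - 51004863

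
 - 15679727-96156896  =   - 111836623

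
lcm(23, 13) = 299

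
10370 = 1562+8808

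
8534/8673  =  8534/8673 = 0.98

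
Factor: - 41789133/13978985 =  -3^2*5^( - 1 )*31^( - 1)*90187^(-1 )*4643237^1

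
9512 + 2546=12058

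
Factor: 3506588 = 2^2 * 876647^1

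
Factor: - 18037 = - 17^1 * 1061^1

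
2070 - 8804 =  - 6734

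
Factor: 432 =2^4 * 3^3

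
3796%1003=787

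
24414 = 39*626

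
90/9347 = 90/9347  =  0.01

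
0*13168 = 0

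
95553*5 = 477765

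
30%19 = 11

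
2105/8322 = 2105/8322 = 0.25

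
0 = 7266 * 0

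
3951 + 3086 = 7037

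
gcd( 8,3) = 1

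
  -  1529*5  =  -7645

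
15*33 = 495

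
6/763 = 6/763 = 0.01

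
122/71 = 1 + 51/71 = 1.72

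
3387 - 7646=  - 4259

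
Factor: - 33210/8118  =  -45/11 = - 3^2*5^1*11^( - 1 ) 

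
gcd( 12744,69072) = 24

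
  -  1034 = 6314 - 7348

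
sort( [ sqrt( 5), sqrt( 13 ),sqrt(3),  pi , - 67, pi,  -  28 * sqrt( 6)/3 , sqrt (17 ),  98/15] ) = [ - 67, -28*sqrt (6)/3,sqrt( 3),  sqrt( 5) , pi,pi,sqrt( 13 ),sqrt (17 ),98/15 ] 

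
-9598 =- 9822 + 224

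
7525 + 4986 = 12511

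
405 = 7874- 7469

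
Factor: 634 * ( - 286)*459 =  - 2^2 * 3^3*11^1 *13^1*17^1*317^1 = - 83227716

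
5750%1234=814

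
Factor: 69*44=3036  =  2^2*3^1  *11^1*23^1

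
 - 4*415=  - 1660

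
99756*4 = 399024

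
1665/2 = 1665/2 = 832.50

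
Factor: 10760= 2^3 * 5^1*269^1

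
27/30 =9/10 = 0.90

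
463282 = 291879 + 171403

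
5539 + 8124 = 13663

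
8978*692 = 6212776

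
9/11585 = 9/11585  =  0.00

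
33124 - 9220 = 23904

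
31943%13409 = 5125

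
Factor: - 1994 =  -2^1*997^1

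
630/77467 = 630/77467 = 0.01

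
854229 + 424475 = 1278704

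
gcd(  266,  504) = 14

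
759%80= 39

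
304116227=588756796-284640569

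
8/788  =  2/197 = 0.01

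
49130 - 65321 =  - 16191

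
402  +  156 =558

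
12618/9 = 1402 = 1402.00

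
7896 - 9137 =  - 1241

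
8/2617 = 8/2617 = 0.00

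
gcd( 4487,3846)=641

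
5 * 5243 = 26215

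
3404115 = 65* 52371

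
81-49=32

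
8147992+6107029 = 14255021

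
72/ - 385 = - 72/385 = - 0.19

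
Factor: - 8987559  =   - 3^1 * 7^1 * 37^1 * 43^1 * 269^1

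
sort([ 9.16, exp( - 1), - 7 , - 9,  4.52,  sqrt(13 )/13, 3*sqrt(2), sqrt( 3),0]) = [ - 9, - 7, 0, sqrt ( 13 ) /13,  exp( - 1),sqrt (3),  3*sqrt( 2 ), 4.52, 9.16]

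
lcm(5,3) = 15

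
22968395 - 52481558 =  - 29513163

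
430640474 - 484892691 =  - 54252217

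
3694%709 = 149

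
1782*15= 26730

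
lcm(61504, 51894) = 1660608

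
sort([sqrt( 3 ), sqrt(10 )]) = [sqrt(3 ), sqrt( 10 ) ]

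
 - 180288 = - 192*939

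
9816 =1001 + 8815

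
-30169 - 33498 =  - 63667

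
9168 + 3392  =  12560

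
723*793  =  573339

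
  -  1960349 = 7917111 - 9877460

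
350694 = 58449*6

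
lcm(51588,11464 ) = 103176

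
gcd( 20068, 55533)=173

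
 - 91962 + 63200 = -28762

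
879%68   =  63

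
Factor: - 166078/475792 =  - 83039/237896 = - 2^( - 3 )*11^1*131^( - 1)*227^(-1 ) *7549^1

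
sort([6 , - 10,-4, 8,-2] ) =[  -  10, - 4, - 2 , 6 , 8 ]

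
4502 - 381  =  4121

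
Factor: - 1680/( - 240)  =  7 = 7^1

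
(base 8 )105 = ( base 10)69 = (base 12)59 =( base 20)39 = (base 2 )1000101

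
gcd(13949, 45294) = 1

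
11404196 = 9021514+2382682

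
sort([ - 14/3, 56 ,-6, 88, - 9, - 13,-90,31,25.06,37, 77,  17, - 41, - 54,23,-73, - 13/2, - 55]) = [ - 90 ,  -  73, - 55, - 54, - 41 , - 13, - 9, - 13/2, - 6, - 14/3 , 17,  23,25.06,31,37, 56 , 77,88]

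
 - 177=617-794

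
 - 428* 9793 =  - 4191404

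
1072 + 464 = 1536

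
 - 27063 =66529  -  93592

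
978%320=18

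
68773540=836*82265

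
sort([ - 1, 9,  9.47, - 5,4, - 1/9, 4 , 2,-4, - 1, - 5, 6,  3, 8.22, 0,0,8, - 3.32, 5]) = [ - 5, - 5, - 4, - 3.32, - 1, - 1,- 1/9, 0, 0,2, 3,4, 4, 5 , 6, 8, 8.22, 9, 9.47] 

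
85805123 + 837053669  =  922858792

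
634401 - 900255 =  - 265854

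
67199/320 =209+319/320= 210.00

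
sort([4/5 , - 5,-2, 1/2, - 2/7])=[ - 5, - 2, - 2/7, 1/2, 4/5]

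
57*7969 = 454233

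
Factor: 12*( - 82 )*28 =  - 27552= -2^5*3^1*7^1*41^1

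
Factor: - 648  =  -2^3*3^4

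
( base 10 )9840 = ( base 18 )1C6C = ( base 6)113320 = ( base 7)40455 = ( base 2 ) 10011001110000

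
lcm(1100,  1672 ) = 41800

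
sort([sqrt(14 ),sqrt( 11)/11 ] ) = [ sqrt(11)/11, sqrt( 14)]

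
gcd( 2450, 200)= 50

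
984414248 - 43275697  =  941138551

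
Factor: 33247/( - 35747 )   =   - 33247^1 * 35747^( - 1)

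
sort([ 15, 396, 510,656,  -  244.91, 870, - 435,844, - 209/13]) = [ - 435,  -  244.91,  -  209/13, 15,396, 510, 656, 844,  870]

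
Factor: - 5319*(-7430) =39520170 = 2^1*3^3*5^1*197^1*743^1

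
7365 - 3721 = 3644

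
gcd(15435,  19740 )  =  105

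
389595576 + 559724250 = 949319826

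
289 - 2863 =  - 2574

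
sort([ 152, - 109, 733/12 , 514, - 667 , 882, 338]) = [-667, - 109, 733/12, 152,338,514,882 ] 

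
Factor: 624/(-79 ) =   -  2^4*3^1 * 13^1*79^( - 1) 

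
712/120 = 5+14/15=5.93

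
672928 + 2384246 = 3057174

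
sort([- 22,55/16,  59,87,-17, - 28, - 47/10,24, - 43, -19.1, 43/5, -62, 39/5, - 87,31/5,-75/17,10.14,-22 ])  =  [ - 87,-62,-43 , - 28, - 22, -22,-19.1,- 17, - 47/10,-75/17 , 55/16, 31/5 , 39/5, 43/5 , 10.14,24,  59,87 ]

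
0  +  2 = 2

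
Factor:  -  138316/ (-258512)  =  229/428 = 2^(- 2)*107^ ( - 1)*229^1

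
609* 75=45675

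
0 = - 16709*0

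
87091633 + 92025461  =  179117094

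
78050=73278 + 4772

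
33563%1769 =1721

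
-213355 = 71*(-3005)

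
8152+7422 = 15574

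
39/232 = 39/232 = 0.17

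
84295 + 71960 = 156255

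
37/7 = 37/7 = 5.29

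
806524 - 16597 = 789927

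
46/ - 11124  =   - 23/5562 = - 0.00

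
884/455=1 + 33/35=1.94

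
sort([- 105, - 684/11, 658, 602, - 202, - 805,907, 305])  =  [-805,-202,  -  105,-684/11  ,  305,602,658,  907]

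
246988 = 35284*7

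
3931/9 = 436 + 7/9=436.78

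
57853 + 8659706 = 8717559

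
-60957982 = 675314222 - 736272204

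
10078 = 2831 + 7247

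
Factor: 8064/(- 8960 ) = - 9/10 = -  2^( - 1) * 3^2*5^ (-1)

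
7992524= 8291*964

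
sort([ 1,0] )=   [0,  1 ] 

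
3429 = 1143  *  3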